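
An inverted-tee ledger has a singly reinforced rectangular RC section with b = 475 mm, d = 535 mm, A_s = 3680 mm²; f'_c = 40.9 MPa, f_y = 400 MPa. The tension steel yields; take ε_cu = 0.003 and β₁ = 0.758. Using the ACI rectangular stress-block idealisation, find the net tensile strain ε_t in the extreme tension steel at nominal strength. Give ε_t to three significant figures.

ε_t ≈ 0.0106

a = A_s f_y/(0.85 f'_c b) = 89.14 mm.
β₁ = 0.758, so c = a/β₁ = 89.14/0.758 = 117.60 mm.
From the linear strain diagram with ε_cu = 0.003: ε_t = 0.003 (d − c)/c = 0.003 × (535 − 117.60)/117.60 = 0.0106.
Since ε_t ≥ 0.005, the section is tension-controlled.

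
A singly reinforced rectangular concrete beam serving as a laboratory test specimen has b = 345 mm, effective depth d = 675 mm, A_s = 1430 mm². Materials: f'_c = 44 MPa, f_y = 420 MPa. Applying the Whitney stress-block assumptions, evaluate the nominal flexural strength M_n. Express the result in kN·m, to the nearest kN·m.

T = A_s f_y = 1430 × 420 = 600600 N = 600.6 kN.
From C = T: a = T/(0.85 f'_c b) = 600600/(0.85 × 44 × 345) = 46.55 mm.
M_n = T(d − a/2) = 600.6 kN × (675 − 23.275) mm = 391.43 kN·m.

M_n ≈ 391 kN·m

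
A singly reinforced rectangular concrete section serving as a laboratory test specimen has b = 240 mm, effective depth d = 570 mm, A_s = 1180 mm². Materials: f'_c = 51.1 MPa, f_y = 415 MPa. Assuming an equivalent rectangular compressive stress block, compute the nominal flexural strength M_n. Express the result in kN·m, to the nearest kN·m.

M_n ≈ 268 kN·m

T = A_s f_y = 1180 × 415 = 489700 N = 489.7 kN.
From C = T: a = T/(0.85 f'_c b) = 489700/(0.85 × 51.1 × 240) = 46.98 mm.
M_n = T(d − a/2) = 489.7 kN × (570 − 23.49) mm = 267.63 kN·m.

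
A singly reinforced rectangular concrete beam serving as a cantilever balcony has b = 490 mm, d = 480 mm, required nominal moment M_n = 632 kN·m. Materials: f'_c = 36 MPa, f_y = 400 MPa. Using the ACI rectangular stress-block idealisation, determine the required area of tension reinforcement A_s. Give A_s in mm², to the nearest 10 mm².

A_s ≈ 3660 mm²

With M_n = 0.85 f'_c a b (d − a/2), solve the quadratic for a:
a = d − √(d² − 2M_n/(0.85 f'_c b)) = 480 − √(480² − 2 × 632×10⁶/(0.85 × 36 × 490)) = 97.77 mm.
A_s = 0.85 f'_c a b / f_y = 0.85 × 36 × 97.77 × 490 / 400 = 3664.9 mm².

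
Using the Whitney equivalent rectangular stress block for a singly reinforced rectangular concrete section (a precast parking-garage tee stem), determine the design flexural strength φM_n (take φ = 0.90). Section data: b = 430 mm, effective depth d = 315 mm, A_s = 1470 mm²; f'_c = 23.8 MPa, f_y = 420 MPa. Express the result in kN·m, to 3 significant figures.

φM_n ≈ 155 kN·m

T = A_s f_y = 1470 × 420 = 617400 N = 617.4 kN.
From C = T: a = T/(0.85 f'_c b) = 617400/(0.85 × 23.8 × 430) = 70.97 mm.
M_n = T(d − a/2) = 617.4 kN × (315 − 35.485) mm = 172.57 kN·m.
φM_n = 0.90 × 172.57 = 155.31 kN·m.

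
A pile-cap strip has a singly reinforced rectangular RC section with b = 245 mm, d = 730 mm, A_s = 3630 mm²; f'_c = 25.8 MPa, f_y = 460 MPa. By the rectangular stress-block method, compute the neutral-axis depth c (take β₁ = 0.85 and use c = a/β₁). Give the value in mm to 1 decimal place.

c ≈ 365.6 mm

T = A_s f_y = 3630 × 460 = 1669800 N = 1669.8 kN.
Setting C = 0.85 f'_c a b equal to T: a = 1669800/(0.85 × 25.8 × 245) = 310.785 mm.
With β₁ = 0.85, c = a/β₁ = 310.785/0.85 = 365.6 mm.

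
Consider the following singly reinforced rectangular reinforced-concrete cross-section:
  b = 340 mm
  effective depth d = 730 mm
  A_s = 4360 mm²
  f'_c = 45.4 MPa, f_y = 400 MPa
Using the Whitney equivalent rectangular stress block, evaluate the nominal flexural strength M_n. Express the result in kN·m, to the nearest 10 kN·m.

M_n ≈ 1160 kN·m

T = A_s f_y = 4360 × 400 = 1744000 N = 1744 kN.
From C = T: a = T/(0.85 f'_c b) = 1744000/(0.85 × 45.4 × 340) = 132.92 mm.
M_n = T(d − a/2) = 1744 kN × (730 − 66.46) mm = 1157.21 kN·m.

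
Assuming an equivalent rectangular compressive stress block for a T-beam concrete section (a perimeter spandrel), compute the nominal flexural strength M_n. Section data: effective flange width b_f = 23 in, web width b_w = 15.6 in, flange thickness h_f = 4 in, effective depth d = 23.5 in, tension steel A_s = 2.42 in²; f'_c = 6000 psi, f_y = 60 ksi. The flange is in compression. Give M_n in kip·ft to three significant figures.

Tension: T = A_s f_y = 2.42 × 60 = 145.2 kips.
Try a within the flange: a = T/(0.85 f'_c b_f) = 145.2/(0.85 × 6 × 23) = 1.238 in.
Since a = 1.238 ≤ h_f = 4 in, the stress block lies entirely in the flange; analyse as a rectangular beam of width b_f.
M_n = T(d − a/2) = 145.2 × (23.5 − 0.619) = 3322.3 kip·in.
M_n = 3322.3/12 = 276.86 kip·ft.

M_n ≈ 277 kip·ft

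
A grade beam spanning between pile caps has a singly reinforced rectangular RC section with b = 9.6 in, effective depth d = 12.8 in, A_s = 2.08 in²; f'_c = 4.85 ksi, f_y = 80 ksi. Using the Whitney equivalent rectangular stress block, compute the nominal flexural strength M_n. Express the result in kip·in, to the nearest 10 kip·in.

T = A_s f_y = 2.08 × 80 = 166.4 kips.
a = T/(0.85 f'_c b) = 166.4/(0.85 × 4.85 × 9.6) = 4.205 in.
M_n = T(d − a/2) = 166.4 × (12.8 − 2.1025) = 1780.1 kip·in.

M_n ≈ 1780 kip·in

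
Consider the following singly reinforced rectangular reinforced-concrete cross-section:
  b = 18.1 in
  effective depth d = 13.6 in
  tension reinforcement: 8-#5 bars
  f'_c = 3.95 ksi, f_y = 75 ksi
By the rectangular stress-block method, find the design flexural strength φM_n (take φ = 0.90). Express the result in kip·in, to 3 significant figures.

A_s = 8 × 0.31 = 2.48 in².
T = A_s f_y = 2.48 × 75 = 186 kips.
a = T/(0.85 f'_c b) = 186/(0.85 × 3.95 × 18.1) = 3.061 in.
M_n = T(d − a/2) = 186 × (13.6 − 1.5305) = 2244.9 kip·in.
φM_n = 0.90 × 2244.9 = 2020.4 kip·in.

φM_n ≈ 2020 kip·in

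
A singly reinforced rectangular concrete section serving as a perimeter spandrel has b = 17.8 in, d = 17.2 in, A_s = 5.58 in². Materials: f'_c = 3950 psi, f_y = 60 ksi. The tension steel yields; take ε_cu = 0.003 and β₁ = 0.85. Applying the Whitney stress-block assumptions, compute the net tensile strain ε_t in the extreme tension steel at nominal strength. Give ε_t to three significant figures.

ε_t ≈ 0.00483

a = A_s f_y/(0.85 f'_c b) = 5.602 in.
β₁ = 0.85, so c = a/β₁ = 5.602/0.85 = 6.591 in.
From the linear strain diagram with ε_cu = 0.003: ε_t = 0.003 (d − c)/c = 0.003 × (17.2 − 6.591)/6.591 = 0.00483.
ε_t is between 0.004 and 0.005 — transition zone.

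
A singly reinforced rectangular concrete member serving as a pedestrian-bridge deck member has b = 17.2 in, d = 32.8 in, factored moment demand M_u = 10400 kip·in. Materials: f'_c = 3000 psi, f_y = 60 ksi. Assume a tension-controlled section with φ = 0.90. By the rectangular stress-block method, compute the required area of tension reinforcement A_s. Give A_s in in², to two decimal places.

M_n = M_u/φ = 10400/0.90 = 11555.6 kip·in.
From M_n = 0.85 f'_c a b (d − a/2):
a = d − √(d² − 2M_n/(0.85 f'_c b)) = 32.8 − √(32.8² − 2 × 11555.6/(0.85 × 3 × 17.2)) = 9.371 in.
A_s = 0.85 f'_c a b / f_y = 0.85 × 3 × 9.371 × 17.2 / 60 = 6.850 in².

A_s ≈ 6.85 in²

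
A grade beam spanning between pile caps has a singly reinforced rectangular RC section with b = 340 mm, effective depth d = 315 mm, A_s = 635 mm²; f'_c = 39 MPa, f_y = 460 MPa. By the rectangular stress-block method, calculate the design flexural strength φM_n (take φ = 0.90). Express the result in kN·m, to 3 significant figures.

T = A_s f_y = 635 × 460 = 292100 N = 292.1 kN.
From C = T: a = T/(0.85 f'_c b) = 292100/(0.85 × 39 × 340) = 25.92 mm.
M_n = T(d − a/2) = 292.1 kN × (315 − 12.96) mm = 88.23 kN·m.
φM_n = 0.90 × 88.23 = 79.41 kN·m.

φM_n ≈ 79.4 kN·m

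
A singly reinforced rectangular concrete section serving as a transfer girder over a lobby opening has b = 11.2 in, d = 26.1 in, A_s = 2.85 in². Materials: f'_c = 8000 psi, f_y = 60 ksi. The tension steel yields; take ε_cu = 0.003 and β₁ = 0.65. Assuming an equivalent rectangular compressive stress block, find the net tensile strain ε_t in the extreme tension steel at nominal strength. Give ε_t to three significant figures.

ε_t ≈ 0.0197

a = A_s f_y/(0.85 f'_c b) = 2.245 in.
β₁ = 0.65, so c = a/β₁ = 2.245/0.65 = 3.454 in.
From the linear strain diagram with ε_cu = 0.003: ε_t = 0.003 (d − c)/c = 0.003 × (26.1 − 3.454)/3.454 = 0.0197.
Since ε_t ≥ 0.005, the section is tension-controlled.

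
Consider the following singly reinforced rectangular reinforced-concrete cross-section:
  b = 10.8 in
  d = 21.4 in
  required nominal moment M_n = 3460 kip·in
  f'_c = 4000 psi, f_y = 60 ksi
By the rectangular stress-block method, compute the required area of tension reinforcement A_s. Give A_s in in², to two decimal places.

A_s ≈ 3.05 in²

From M_n = 0.85 f'_c a b (d − a/2):
a = d − √(d² − 2M_n/(0.85 f'_c b)) = 21.4 − √(21.4² − 2 × 3460/(0.85 × 4 × 10.8)) = 4.983 in.
A_s = 0.85 f'_c a b / f_y = 0.85 × 4 × 4.983 × 10.8 / 60 = 3.050 in².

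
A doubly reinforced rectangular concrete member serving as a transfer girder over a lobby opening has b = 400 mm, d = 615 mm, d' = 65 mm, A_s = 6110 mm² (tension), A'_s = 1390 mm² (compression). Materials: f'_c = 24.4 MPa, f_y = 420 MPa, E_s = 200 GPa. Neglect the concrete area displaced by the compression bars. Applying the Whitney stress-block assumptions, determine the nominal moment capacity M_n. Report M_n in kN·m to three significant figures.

M_n ≈ 1300 kN·m

Assume both tension and compression steel yield.
Net tension couple steel: A_s − A'_s = 4720 mm².
a = (A_s − A'_s) f_y / (0.85 f'_c b) = 1982400/(0.85 × 24.4 × 400) = 238.96 mm.
c = a/β₁ = 238.96/0.85 = 281.13 mm; ε'_s = 0.003(c − d')/c = 0.0023 ≥ f_y/E_s = 0.0021, so compression steel does yield.
M_n = (A_s − A'_s) f_y (d − a/2) + A'_s f_y (d − d') = [1982400 × (615 − 119.48) + 583800 × (615 − 65)] × 10⁻⁶ = 982.32 + 321.09 = 1303.41 kN·m.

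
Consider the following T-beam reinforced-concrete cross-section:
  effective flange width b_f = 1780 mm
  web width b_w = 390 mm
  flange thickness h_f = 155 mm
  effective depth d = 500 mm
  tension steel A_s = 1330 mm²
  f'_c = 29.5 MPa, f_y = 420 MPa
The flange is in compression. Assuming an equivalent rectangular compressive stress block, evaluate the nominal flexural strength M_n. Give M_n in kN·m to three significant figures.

M_n ≈ 276 kN·m

Tension: T = A_s f_y = 1330 × 420 = 558600 N.
Try a within the flange: a = T/(0.85 f'_c b_f) = 558600/(0.85 × 29.5 × 1780) = 12.52 mm.
Since a = 12.52 ≤ h_f = 155 mm, the stress block lies entirely in the flange; analyse as a rectangular beam of width b_f.
M_n = T(d − a/2) = 558600 × (500 − 6.26) = 275.80 × 10⁶ N·mm.
M_n = 275.80 kN·m.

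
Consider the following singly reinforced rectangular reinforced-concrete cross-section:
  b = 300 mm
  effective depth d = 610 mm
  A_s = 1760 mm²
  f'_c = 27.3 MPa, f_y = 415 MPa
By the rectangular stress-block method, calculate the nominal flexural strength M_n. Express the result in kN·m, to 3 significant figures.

T = A_s f_y = 1760 × 415 = 730400 N = 730.4 kN.
From C = T: a = T/(0.85 f'_c b) = 730400/(0.85 × 27.3 × 300) = 104.92 mm.
M_n = T(d − a/2) = 730.4 kN × (610 − 52.46) mm = 407.23 kN·m.

M_n ≈ 407 kN·m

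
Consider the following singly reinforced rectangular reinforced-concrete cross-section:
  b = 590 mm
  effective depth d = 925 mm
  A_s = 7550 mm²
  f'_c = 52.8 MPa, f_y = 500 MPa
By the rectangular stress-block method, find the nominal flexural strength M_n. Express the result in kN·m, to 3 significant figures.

T = A_s f_y = 7550 × 500 = 3775000 N = 3775 kN.
From C = T: a = T/(0.85 f'_c b) = 3775000/(0.85 × 52.8 × 590) = 142.56 mm.
M_n = T(d − a/2) = 3775 kN × (925 − 71.28) mm = 3222.79 kN·m.

M_n ≈ 3220 kN·m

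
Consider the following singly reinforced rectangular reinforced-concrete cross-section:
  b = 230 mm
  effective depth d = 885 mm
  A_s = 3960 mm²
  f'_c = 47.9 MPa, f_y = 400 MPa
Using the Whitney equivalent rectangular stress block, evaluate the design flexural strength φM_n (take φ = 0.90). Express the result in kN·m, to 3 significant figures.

φM_n ≈ 1140 kN·m

T = A_s f_y = 3960 × 400 = 1584000 N = 1584 kN.
From C = T: a = T/(0.85 f'_c b) = 1584000/(0.85 × 47.9 × 230) = 169.15 mm.
M_n = T(d − a/2) = 1584 kN × (885 − 84.575) mm = 1267.87 kN·m.
φM_n = 0.90 × 1267.87 = 1141.08 kN·m.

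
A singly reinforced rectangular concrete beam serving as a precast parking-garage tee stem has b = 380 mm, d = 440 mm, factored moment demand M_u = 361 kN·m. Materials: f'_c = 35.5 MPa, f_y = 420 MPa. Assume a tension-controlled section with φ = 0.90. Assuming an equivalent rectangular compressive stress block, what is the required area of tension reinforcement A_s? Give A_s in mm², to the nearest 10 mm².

M_n = M_u/φ = 361/0.90 = 401.111 kN·m.
With M_n = 0.85 f'_c a b (d − a/2), solve the quadratic for a:
a = d − √(d² − 2M_n/(0.85 f'_c b)) = 440 − √(440² − 2 × 401.111×10⁶/(0.85 × 35.5 × 380)) = 88.38 mm.
A_s = 0.85 f'_c a b / f_y = 0.85 × 35.5 × 88.38 × 380 / 420 = 2412.9 mm².

A_s ≈ 2410 mm²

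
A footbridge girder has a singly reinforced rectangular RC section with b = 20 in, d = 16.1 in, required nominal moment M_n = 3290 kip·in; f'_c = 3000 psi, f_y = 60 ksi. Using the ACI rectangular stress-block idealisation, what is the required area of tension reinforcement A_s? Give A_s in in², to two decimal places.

From M_n = 0.85 f'_c a b (d − a/2):
a = d − √(d² − 2M_n/(0.85 f'_c b)) = 16.1 − √(16.1² − 2 × 3290/(0.85 × 3 × 20)) = 4.690 in.
A_s = 0.85 f'_c a b / f_y = 0.85 × 3 × 4.690 × 20 / 60 = 3.987 in².

A_s ≈ 3.99 in²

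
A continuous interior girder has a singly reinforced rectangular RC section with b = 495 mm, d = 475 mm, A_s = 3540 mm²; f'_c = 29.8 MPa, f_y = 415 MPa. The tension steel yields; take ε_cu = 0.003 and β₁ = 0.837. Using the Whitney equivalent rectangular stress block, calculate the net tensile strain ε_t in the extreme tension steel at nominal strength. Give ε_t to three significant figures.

a = A_s f_y/(0.85 f'_c b) = 117.17 mm.
β₁ = 0.837, so c = a/β₁ = 117.17/0.837 = 139.99 mm.
From the linear strain diagram with ε_cu = 0.003: ε_t = 0.003 (d − c)/c = 0.003 × (475 − 139.99)/139.99 = 0.00718.
Since ε_t ≥ 0.005, the section is tension-controlled.

ε_t ≈ 0.00718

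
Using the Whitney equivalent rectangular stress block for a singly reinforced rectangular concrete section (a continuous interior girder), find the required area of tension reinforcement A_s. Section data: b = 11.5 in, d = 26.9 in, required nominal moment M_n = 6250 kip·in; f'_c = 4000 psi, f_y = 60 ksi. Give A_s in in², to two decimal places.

From M_n = 0.85 f'_c a b (d − a/2):
a = d − √(d² − 2M_n/(0.85 f'_c b)) = 26.9 − √(26.9² − 2 × 6250/(0.85 × 4 × 11.5)) = 6.802 in.
A_s = 0.85 f'_c a b / f_y = 0.85 × 4 × 6.802 × 11.5 / 60 = 4.433 in².

A_s ≈ 4.43 in²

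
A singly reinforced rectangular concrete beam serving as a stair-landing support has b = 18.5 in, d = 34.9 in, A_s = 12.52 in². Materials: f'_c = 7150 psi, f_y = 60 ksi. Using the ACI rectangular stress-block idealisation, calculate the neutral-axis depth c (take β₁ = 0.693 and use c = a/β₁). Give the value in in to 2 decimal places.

c ≈ 9.64 in

T = A_s f_y = 12.52 × 60 = 751.2 kips.
a = T/(0.85 f'_c b) = 751.2/(0.85 × 7.15 × 18.5) = 6.6813 in.
With β₁ = 0.693, c = a/β₁ = 6.6813/0.693 = 9.64 in.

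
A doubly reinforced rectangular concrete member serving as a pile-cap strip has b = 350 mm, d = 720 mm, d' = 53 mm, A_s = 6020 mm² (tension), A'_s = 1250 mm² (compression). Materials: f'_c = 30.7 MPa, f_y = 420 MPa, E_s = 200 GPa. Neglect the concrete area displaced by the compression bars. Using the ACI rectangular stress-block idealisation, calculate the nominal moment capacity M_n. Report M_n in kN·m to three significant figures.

M_n ≈ 1570 kN·m

Assume both tension and compression steel yield.
Net tension couple steel: A_s − A'_s = 4770 mm².
a = (A_s − A'_s) f_y / (0.85 f'_c b) = 2003400/(0.85 × 30.7 × 350) = 219.35 mm.
c = a/β₁ = 219.35/0.831 = 263.96 mm; ε'_s = 0.003(c − d')/c = 0.0024 ≥ f_y/E_s = 0.0021, so compression steel does yield.
M_n = (A_s − A'_s) f_y (d − a/2) + A'_s f_y (d − d') = [2003400 × (720 − 109.675) + 525000 × (720 − 53)] × 10⁻⁶ = 1222.73 + 350.18 = 1572.91 kN·m.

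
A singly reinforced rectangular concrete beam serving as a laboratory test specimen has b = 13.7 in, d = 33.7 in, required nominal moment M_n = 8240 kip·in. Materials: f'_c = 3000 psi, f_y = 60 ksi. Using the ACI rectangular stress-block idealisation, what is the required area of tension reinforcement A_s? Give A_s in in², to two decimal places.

From M_n = 0.85 f'_c a b (d − a/2):
a = d − √(d² − 2M_n/(0.85 f'_c b)) = 33.7 − √(33.7² − 2 × 8240/(0.85 × 3 × 13.7)) = 7.933 in.
A_s = 0.85 f'_c a b / f_y = 0.85 × 3 × 7.933 × 13.7 / 60 = 4.619 in².

A_s ≈ 4.62 in²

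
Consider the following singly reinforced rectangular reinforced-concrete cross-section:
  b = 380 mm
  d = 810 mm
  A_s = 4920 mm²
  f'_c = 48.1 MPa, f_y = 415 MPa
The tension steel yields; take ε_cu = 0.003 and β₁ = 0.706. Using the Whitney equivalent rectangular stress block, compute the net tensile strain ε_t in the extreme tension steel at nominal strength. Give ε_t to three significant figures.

ε_t ≈ 0.0101

a = A_s f_y/(0.85 f'_c b) = 131.42 mm.
β₁ = 0.706, so c = a/β₁ = 131.42/0.706 = 186.15 mm.
From the linear strain diagram with ε_cu = 0.003: ε_t = 0.003 (d − c)/c = 0.003 × (810 − 186.15)/186.15 = 0.0101.
Since ε_t ≥ 0.005, the section is tension-controlled.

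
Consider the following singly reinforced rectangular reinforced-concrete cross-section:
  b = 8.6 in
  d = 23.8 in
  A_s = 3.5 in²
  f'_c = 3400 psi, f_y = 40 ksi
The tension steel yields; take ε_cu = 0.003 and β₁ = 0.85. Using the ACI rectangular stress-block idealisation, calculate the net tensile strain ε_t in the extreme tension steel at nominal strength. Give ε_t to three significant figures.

a = A_s f_y/(0.85 f'_c b) = 5.633 in.
β₁ = 0.85, so c = a/β₁ = 5.633/0.85 = 6.627 in.
From the linear strain diagram with ε_cu = 0.003: ε_t = 0.003 (d − c)/c = 0.003 × (23.8 − 6.627)/6.627 = 0.00777.
Since ε_t ≥ 0.005, the section is tension-controlled.

ε_t ≈ 0.00777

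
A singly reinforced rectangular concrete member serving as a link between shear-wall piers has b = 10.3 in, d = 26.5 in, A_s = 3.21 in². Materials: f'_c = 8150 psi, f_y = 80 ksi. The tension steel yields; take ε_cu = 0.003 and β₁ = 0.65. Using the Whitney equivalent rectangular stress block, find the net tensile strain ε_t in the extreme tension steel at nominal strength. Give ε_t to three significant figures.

ε_t ≈ 0.0114

a = A_s f_y/(0.85 f'_c b) = 3.599 in.
β₁ = 0.65, so c = a/β₁ = 3.599/0.65 = 5.537 in.
From the linear strain diagram with ε_cu = 0.003: ε_t = 0.003 (d − c)/c = 0.003 × (26.5 − 5.537)/5.537 = 0.0114.
Since ε_t ≥ 0.005, the section is tension-controlled.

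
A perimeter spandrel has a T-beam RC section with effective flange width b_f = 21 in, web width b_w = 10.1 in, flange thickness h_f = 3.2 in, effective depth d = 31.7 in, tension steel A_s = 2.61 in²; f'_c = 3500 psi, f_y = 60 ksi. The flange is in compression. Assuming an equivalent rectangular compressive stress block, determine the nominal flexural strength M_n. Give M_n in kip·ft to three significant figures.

M_n ≈ 397 kip·ft

Tension: T = A_s f_y = 2.61 × 60 = 156.6 kips.
Try a within the flange: a = T/(0.85 f'_c b_f) = 156.6/(0.85 × 3.5 × 21) = 2.507 in.
Since a = 2.507 ≤ h_f = 3.2 in, the stress block lies entirely in the flange; analyse as a rectangular beam of width b_f.
M_n = T(d − a/2) = 156.6 × (31.7 − 1.2535) = 4767.9 kip·in.
M_n = 4767.9/12 = 397.33 kip·ft.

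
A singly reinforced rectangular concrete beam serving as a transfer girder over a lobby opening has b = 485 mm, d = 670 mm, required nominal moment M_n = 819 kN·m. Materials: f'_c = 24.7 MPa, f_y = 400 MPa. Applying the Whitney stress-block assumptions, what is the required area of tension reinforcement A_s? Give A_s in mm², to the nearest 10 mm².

A_s ≈ 3390 mm²

With M_n = 0.85 f'_c a b (d − a/2), solve the quadratic for a:
a = d − √(d² − 2M_n/(0.85 f'_c b)) = 670 − √(670² − 2 × 819×10⁶/(0.85 × 24.7 × 485)) = 133.31 mm.
A_s = 0.85 f'_c a b / f_y = 0.85 × 24.7 × 133.31 × 485 / 400 = 3393.6 mm².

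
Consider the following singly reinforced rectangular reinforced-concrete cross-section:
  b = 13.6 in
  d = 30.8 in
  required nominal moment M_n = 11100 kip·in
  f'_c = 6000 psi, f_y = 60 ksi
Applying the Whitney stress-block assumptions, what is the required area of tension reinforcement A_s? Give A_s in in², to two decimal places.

A_s ≈ 6.62 in²

From M_n = 0.85 f'_c a b (d − a/2):
a = d − √(d² − 2M_n/(0.85 f'_c b)) = 30.8 − √(30.8² − 2 × 11100/(0.85 × 6 × 13.6)) = 5.729 in.
A_s = 0.85 f'_c a b / f_y = 0.85 × 6 × 5.729 × 13.6 / 60 = 6.623 in².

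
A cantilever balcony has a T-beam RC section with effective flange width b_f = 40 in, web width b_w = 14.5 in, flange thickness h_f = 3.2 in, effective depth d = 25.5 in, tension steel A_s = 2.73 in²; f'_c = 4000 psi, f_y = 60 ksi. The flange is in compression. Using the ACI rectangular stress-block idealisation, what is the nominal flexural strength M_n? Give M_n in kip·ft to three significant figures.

M_n ≈ 340 kip·ft

Tension: T = A_s f_y = 2.73 × 60 = 163.8 kips.
Try a within the flange: a = T/(0.85 f'_c b_f) = 163.8/(0.85 × 4 × 40) = 1.204 in.
Since a = 1.204 ≤ h_f = 3.2 in, the stress block lies entirely in the flange; analyse as a rectangular beam of width b_f.
M_n = T(d − a/2) = 163.8 × (25.5 − 0.602) = 4078.3 kip·in.
M_n = 4078.3/12 = 339.86 kip·ft.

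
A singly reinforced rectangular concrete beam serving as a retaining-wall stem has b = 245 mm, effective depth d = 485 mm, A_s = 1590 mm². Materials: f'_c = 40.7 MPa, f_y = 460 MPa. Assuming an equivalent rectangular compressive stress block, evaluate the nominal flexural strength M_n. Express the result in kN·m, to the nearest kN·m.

T = A_s f_y = 1590 × 460 = 731400 N = 731.4 kN.
From C = T: a = T/(0.85 f'_c b) = 731400/(0.85 × 40.7 × 245) = 86.29 mm.
M_n = T(d − a/2) = 731.4 kN × (485 − 43.145) mm = 323.17 kN·m.

M_n ≈ 323 kN·m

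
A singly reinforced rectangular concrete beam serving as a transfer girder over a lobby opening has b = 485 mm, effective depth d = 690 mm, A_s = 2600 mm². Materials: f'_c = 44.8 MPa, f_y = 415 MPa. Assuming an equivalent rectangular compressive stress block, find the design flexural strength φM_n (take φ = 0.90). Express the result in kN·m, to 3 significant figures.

T = A_s f_y = 2600 × 415 = 1079000 N = 1079 kN.
From C = T: a = T/(0.85 f'_c b) = 1079000/(0.85 × 44.8 × 485) = 58.42 mm.
M_n = T(d − a/2) = 1079 kN × (690 − 29.21) mm = 712.99 kN·m.
φM_n = 0.90 × 712.99 = 641.69 kN·m.

φM_n ≈ 642 kN·m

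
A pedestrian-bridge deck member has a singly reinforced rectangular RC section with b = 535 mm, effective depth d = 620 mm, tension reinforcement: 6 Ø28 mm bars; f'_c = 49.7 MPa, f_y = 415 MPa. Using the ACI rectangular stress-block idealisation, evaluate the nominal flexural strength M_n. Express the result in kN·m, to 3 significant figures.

A_s = 6 × 616 = 3696 mm².
T = A_s f_y = 3696 × 415 = 1533840 N = 1533.84 kN.
From C = T: a = T/(0.85 f'_c b) = 1533840/(0.85 × 49.7 × 535) = 67.87 mm.
M_n = T(d − a/2) = 1533.84 kN × (620 − 33.935) mm = 898.93 kN·m.

M_n ≈ 899 kN·m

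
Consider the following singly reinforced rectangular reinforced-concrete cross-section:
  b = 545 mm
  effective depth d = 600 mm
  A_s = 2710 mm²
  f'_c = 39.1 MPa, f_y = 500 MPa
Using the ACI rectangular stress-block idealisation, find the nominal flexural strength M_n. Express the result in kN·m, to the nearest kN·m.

M_n ≈ 762 kN·m

T = A_s f_y = 2710 × 500 = 1355000 N = 1355 kN.
From C = T: a = T/(0.85 f'_c b) = 1355000/(0.85 × 39.1 × 545) = 74.81 mm.
M_n = T(d − a/2) = 1355 kN × (600 − 37.405) mm = 762.32 kN·m.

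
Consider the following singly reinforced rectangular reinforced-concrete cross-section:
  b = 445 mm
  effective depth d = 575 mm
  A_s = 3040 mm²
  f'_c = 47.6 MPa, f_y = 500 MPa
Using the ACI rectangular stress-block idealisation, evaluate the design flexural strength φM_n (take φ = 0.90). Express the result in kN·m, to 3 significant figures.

φM_n ≈ 729 kN·m

T = A_s f_y = 3040 × 500 = 1520000 N = 1520 kN.
From C = T: a = T/(0.85 f'_c b) = 1520000/(0.85 × 47.6 × 445) = 84.42 mm.
M_n = T(d − a/2) = 1520 kN × (575 − 42.21) mm = 809.84 kN·m.
φM_n = 0.90 × 809.84 = 728.86 kN·m.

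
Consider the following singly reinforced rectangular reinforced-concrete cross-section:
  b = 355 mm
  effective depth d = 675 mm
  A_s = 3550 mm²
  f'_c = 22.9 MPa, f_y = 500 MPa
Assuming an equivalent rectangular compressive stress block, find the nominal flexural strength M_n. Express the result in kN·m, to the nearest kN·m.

M_n ≈ 970 kN·m

T = A_s f_y = 3550 × 500 = 1775000 N = 1775 kN.
From C = T: a = T/(0.85 f'_c b) = 1775000/(0.85 × 22.9 × 355) = 256.87 mm.
M_n = T(d − a/2) = 1775 kN × (675 − 128.435) mm = 970.15 kN·m.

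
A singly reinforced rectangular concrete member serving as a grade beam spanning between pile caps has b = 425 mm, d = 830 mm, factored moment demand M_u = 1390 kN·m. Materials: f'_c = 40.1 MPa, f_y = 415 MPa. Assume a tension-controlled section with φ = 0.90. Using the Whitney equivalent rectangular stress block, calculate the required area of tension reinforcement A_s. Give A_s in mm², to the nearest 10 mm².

M_n = M_u/φ = 1390/0.90 = 1544.44 kN·m.
With M_n = 0.85 f'_c a b (d − a/2), solve the quadratic for a:
a = d − √(d² − 2M_n/(0.85 f'_c b)) = 830 − √(830² − 2 × 1544.44×10⁶/(0.85 × 40.1 × 425)) = 140.31 mm.
A_s = 0.85 f'_c a b / f_y = 0.85 × 40.1 × 140.31 × 425 / 415 = 4897.7 mm².

A_s ≈ 4900 mm²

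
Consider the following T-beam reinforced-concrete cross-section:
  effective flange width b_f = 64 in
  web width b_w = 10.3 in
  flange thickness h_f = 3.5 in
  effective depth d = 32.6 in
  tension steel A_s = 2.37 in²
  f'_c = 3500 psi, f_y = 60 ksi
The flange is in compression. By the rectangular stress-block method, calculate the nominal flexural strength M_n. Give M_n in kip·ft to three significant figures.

Tension: T = A_s f_y = 2.37 × 60 = 142.2 kips.
Try a within the flange: a = T/(0.85 f'_c b_f) = 142.2/(0.85 × 3.5 × 64) = 0.747 in.
Since a = 0.747 ≤ h_f = 3.5 in, the stress block lies entirely in the flange; analyse as a rectangular beam of width b_f.
M_n = T(d − a/2) = 142.2 × (32.6 − 0.3735) = 4582.6 kip·in.
M_n = 4582.6/12 = 381.88 kip·ft.

M_n ≈ 382 kip·ft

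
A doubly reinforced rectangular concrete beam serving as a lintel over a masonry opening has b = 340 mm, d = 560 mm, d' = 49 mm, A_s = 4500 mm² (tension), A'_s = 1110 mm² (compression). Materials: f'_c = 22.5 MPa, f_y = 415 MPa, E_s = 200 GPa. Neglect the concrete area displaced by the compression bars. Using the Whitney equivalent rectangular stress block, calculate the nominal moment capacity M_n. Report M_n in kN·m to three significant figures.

Assume both tension and compression steel yield.
Net tension couple steel: A_s − A'_s = 3390 mm².
a = (A_s − A'_s) f_y / (0.85 f'_c b) = 1406850/(0.85 × 22.5 × 340) = 216.36 mm.
c = a/β₁ = 216.36/0.85 = 254.54 mm; ε'_s = 0.003(c − d')/c = 0.0024 ≥ f_y/E_s = 0.0021, so compression steel does yield.
M_n = (A_s − A'_s) f_y (d − a/2) + A'_s f_y (d − d') = [1406850 × (560 − 108.18) + 460650 × (560 − 49)] × 10⁻⁶ = 635.64 + 235.39 = 871.03 kN·m.

M_n ≈ 871 kN·m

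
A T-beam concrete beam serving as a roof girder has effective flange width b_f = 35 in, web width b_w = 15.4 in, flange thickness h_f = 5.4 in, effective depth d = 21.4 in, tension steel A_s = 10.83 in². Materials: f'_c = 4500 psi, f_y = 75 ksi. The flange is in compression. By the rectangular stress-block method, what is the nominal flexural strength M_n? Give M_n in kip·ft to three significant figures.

M_n ≈ 1240 kip·ft

Tension: T = A_s f_y = 10.83 × 75 = 812.25 kips.
Try a within the flange: a = T/(0.85 f'_c b_f) = 812.25/(0.85 × 4.5 × 35) = 6.067 in.
a = 6.067 > h_f = 5.4 in: the block extends into the web. Split into flange-overhang and web parts.
C_f = 0.85 f'_c (b_f − b_w) h_f = 0.85 × 4.5 × (35 − 15.4) × 5.4 = 404.8 kips.
Remaining web compression depth: a_w = (T − C_f)/(0.85 f'_c b_w) = (812.25 − 404.8)/(0.85 × 4.5 × 15.4) = 6.917 in.
M_n = C_f(d − h_f/2) + (T − C_f)(d − a_w/2) = 404.8 × (21.4 − 2.7) + 407.45 × (21.4 − 3.4585) = 7569.8 + 7310.3 = 14880.1 kip·in.
M_n = 14880.1/12 = 1240.01 kip·ft.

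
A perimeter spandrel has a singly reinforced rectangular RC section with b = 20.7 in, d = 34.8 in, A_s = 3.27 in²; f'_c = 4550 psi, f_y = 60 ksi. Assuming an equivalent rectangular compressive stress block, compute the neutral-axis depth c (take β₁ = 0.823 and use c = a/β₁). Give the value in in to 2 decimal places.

T = A_s f_y = 3.27 × 60 = 196.2 kips.
a = T/(0.85 f'_c b) = 196.2/(0.85 × 4.55 × 20.7) = 2.4507 in.
With β₁ = 0.823, c = a/β₁ = 2.4507/0.823 = 2.98 in.

c ≈ 2.98 in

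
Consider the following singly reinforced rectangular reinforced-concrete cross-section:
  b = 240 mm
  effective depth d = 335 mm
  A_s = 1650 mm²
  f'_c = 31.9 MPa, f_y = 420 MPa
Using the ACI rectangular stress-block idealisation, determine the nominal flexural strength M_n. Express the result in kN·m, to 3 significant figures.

M_n ≈ 195 kN·m

T = A_s f_y = 1650 × 420 = 693000 N = 693 kN.
From C = T: a = T/(0.85 f'_c b) = 693000/(0.85 × 31.9 × 240) = 106.49 mm.
M_n = T(d − a/2) = 693 kN × (335 − 53.245) mm = 195.26 kN·m.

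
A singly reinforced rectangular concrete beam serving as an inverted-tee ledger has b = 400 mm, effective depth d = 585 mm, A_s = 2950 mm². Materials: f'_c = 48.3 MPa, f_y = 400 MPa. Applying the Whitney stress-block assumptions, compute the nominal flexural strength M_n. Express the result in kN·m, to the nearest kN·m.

M_n ≈ 648 kN·m

T = A_s f_y = 2950 × 400 = 1180000 N = 1180 kN.
From C = T: a = T/(0.85 f'_c b) = 1180000/(0.85 × 48.3 × 400) = 71.85 mm.
M_n = T(d − a/2) = 1180 kN × (585 − 35.925) mm = 647.91 kN·m.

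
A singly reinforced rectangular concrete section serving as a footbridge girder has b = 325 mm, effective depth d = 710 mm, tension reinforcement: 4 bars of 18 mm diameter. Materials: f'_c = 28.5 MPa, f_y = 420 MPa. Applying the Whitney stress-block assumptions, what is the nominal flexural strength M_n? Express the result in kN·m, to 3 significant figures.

A_s = 4 × 254 = 1016 mm².
T = A_s f_y = 1016 × 420 = 426720 N = 426.72 kN.
From C = T: a = T/(0.85 f'_c b) = 426720/(0.85 × 28.5 × 325) = 54.20 mm.
M_n = T(d − a/2) = 426.72 kN × (710 − 27.1) mm = 291.41 kN·m.

M_n ≈ 291 kN·m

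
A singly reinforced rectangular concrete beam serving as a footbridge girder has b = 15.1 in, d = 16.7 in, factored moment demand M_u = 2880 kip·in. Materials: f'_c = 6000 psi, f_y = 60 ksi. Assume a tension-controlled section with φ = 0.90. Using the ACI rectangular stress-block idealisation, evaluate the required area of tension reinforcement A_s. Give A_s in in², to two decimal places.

M_n = M_u/φ = 2880/0.90 = 3200 kip·in.
From M_n = 0.85 f'_c a b (d − a/2):
a = d − √(d² − 2M_n/(0.85 f'_c b)) = 16.7 − √(16.7² − 2 × 3200/(0.85 × 6 × 15.1)) = 2.708 in.
A_s = 0.85 f'_c a b / f_y = 0.85 × 6 × 2.708 × 15.1 / 60 = 3.476 in².

A_s ≈ 3.48 in²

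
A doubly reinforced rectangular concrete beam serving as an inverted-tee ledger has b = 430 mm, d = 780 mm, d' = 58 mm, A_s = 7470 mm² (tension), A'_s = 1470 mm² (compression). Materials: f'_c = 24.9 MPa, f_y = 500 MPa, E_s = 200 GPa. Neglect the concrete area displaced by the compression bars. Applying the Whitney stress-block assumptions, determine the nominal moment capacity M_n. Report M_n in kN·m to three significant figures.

Assume both tension and compression steel yield.
Net tension couple steel: A_s − A'_s = 6000 mm².
a = (A_s − A'_s) f_y / (0.85 f'_c b) = 3000000/(0.85 × 24.9 × 430) = 329.64 mm.
c = a/β₁ = 329.64/0.85 = 387.81 mm; ε'_s = 0.003(c − d')/c = 0.0026 ≥ f_y/E_s = 0.0025, so compression steel does yield.
M_n = (A_s − A'_s) f_y (d − a/2) + A'_s f_y (d − d') = [3000000 × (780 − 164.82) + 735000 × (780 − 58)] × 10⁻⁶ = 1845.54 + 530.67 = 2376.21 kN·m.

M_n ≈ 2380 kN·m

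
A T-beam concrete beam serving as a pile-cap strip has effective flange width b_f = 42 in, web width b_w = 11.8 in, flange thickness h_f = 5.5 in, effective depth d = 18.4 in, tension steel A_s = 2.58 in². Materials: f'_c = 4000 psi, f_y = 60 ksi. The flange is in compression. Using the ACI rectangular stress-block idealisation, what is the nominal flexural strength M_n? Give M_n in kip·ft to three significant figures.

Tension: T = A_s f_y = 2.58 × 60 = 154.8 kips.
Try a within the flange: a = T/(0.85 f'_c b_f) = 154.8/(0.85 × 4 × 42) = 1.084 in.
Since a = 1.084 ≤ h_f = 5.5 in, the stress block lies entirely in the flange; analyse as a rectangular beam of width b_f.
M_n = T(d − a/2) = 154.8 × (18.4 − 0.542) = 2764.4 kip·in.
M_n = 2764.4/12 = 230.37 kip·ft.

M_n ≈ 230 kip·ft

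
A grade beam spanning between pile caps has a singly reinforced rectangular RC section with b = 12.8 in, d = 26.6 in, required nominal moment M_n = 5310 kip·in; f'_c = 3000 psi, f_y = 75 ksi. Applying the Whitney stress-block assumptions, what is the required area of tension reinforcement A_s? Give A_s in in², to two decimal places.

A_s ≈ 3.07 in²

From M_n = 0.85 f'_c a b (d − a/2):
a = d − √(d² − 2M_n/(0.85 f'_c b)) = 26.6 − √(26.6² − 2 × 5310/(0.85 × 3 × 12.8)) = 7.050 in.
A_s = 0.85 f'_c a b / f_y = 0.85 × 3 × 7.050 × 12.8 / 75 = 3.068 in².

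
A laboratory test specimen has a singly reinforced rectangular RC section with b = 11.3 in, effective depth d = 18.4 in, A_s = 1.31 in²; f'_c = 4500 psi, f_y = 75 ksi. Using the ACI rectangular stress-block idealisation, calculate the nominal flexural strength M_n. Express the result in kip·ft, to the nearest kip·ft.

M_n ≈ 141 kip·ft

T = A_s f_y = 1.31 × 75 = 98.25 kips.
a = T/(0.85 f'_c b) = 98.25/(0.85 × 4.5 × 11.3) = 2.273 in.
M_n = T(d − a/2) = 98.25 × (18.4 − 1.1365) = 1696.1 kip·in = 1696.1/12 = 141.34 kip·ft.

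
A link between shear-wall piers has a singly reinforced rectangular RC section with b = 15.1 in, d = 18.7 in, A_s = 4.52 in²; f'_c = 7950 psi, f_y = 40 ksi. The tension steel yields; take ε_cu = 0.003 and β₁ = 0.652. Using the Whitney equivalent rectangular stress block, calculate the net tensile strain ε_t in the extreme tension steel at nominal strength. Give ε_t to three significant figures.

a = A_s f_y/(0.85 f'_c b) = 1.772 in.
β₁ = 0.652, so c = a/β₁ = 1.772/0.652 = 2.718 in.
From the linear strain diagram with ε_cu = 0.003: ε_t = 0.003 (d − c)/c = 0.003 × (18.7 − 2.718)/2.718 = 0.0176.
Since ε_t ≥ 0.005, the section is tension-controlled.

ε_t ≈ 0.0176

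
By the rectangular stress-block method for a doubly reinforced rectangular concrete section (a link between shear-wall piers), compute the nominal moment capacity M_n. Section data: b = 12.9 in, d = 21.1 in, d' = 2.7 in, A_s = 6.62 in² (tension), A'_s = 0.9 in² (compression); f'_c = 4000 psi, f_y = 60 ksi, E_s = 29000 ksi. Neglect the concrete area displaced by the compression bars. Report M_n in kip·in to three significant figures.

Assume both steels yield.
a = (A_s − A'_s) f_y/(0.85 f'_c b) = (6.62 − 0.9) × 60/(0.85 × 4 × 12.9) = 7.825 in.
c = a/β₁ = 7.825/0.85 = 9.206 in; ε'_s = 0.003(c − d')/c = 0.0021 ≥ ε_y = 0.0021, so the compression steel yields.
M_n = (A_s − A'_s) f_y (d − a/2) + A'_s f_y (d − d') = 343.2 × (21.1 − 3.9125) + 54 × (21.1 − 2.7) = 5898.8 + 993.6 = 6892.4 kip·in.

M_n ≈ 6890 kip·in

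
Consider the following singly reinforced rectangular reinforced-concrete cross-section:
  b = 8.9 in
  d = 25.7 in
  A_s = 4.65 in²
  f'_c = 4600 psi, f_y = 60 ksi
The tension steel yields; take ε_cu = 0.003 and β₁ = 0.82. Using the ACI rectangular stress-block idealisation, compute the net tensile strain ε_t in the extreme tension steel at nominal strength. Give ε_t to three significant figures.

a = A_s f_y/(0.85 f'_c b) = 8.017 in.
β₁ = 0.82, so c = a/β₁ = 8.017/0.82 = 9.777 in.
From the linear strain diagram with ε_cu = 0.003: ε_t = 0.003 (d − c)/c = 0.003 × (25.7 − 9.777)/9.777 = 0.00489.
ε_t is between 0.004 and 0.005 — transition zone.

ε_t ≈ 0.00489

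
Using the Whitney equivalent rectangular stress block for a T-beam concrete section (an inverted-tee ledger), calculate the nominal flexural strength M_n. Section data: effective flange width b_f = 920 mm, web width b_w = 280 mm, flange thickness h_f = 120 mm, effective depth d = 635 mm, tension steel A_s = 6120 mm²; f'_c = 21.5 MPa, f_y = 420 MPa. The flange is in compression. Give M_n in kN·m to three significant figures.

M_n ≈ 1410 kN·m

Tension: T = A_s f_y = 6120 × 420 = 2570400 N.
Try a within the flange: a = T/(0.85 f'_c b_f) = 2570400/(0.85 × 21.5 × 920) = 152.88 mm.
a = 152.88 > h_f = 120 mm: the block extends into the web. Split into flange-overhang and web parts.
C_f = 0.85 f'_c (b_f − b_w) h_f = 0.85 × 21.5 × (920 − 280) × 120 = 1403520 N.
Remaining web compression depth: a_w = (T − C_f)/(0.85 f'_c b_w) = (2570400 − 1403520)/(0.85 × 21.5 × 280) = 228.04 mm.
M_n = C_f(d − h_f/2) + (T − C_f)(d − a_w/2) = 1403520 × (635 − 60) + 1166880 × (635 − 114.02) = 807.02 + 607.92 = 1414.94 × 10⁶ N·mm.
M_n = 1414.94 kN·m.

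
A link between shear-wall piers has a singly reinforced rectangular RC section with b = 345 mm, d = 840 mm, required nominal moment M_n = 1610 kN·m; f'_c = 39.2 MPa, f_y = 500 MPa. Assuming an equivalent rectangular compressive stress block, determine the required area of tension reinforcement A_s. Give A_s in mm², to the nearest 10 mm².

With M_n = 0.85 f'_c a b (d − a/2), solve the quadratic for a:
a = d − √(d² − 2M_n/(0.85 f'_c b)) = 840 − √(840² − 2 × 1610×10⁶/(0.85 × 39.2 × 345)) = 187.71 mm.
A_s = 0.85 f'_c a b / f_y = 0.85 × 39.2 × 187.71 × 345 / 500 = 4315.6 mm².

A_s ≈ 4320 mm²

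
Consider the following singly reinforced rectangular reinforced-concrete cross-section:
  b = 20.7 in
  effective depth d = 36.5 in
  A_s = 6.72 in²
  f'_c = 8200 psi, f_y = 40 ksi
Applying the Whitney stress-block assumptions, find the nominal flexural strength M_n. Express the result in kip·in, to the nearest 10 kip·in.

T = A_s f_y = 6.72 × 40 = 268.8 kips.
a = T/(0.85 f'_c b) = 268.8/(0.85 × 8.2 × 20.7) = 1.863 in.
M_n = T(d − a/2) = 268.8 × (36.5 − 0.9315) = 9560.8 kip·in.

M_n ≈ 9560 kip·in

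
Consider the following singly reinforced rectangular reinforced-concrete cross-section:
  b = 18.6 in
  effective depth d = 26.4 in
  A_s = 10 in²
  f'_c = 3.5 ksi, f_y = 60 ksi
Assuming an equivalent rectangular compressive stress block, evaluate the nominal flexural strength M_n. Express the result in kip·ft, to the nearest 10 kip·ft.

M_n ≈ 1050 kip·ft

T = A_s f_y = 10 × 60 = 600 kips.
a = T/(0.85 f'_c b) = 600/(0.85 × 3.5 × 18.6) = 10.843 in.
M_n = T(d − a/2) = 600 × (26.4 − 5.4215) = 12587.1 kip·in = 12587.1/12 = 1048.93 kip·ft.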